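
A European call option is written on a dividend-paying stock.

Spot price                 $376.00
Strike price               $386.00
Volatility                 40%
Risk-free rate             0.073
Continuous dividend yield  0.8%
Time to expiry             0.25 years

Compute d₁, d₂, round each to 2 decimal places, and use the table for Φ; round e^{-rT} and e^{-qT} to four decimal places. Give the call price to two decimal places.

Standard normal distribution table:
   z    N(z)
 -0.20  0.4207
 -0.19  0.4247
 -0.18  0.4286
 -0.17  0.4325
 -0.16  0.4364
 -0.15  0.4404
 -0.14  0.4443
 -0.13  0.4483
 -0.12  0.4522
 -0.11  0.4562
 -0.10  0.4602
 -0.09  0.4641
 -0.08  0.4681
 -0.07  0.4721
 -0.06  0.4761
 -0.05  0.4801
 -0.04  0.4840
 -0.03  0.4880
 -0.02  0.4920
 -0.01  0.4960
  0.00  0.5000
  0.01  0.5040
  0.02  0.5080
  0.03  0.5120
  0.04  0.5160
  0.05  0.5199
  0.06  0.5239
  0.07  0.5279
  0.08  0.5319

T = 0.25;  σ√T = 0.2000
d₁ = [ln(376/386) + (0.073 − 0.008 + 0.4²/2)·0.25] / 0.2000 = [-0.0262 + 0.0363] / 0.2000 = 0.0500 ≈ 0.05
d₂ = d₁ − σ√T = 0.0500 − 0.2000 = -0.1500 ≈ -0.15
exp(−qT) = exp(−0.008·0.25) = 0.9980;  exp(−rT) = exp(−0.073·0.25) = 0.9819
N(d₁) = N(0.05) = 0.5199;  N(d₂) = N(-0.15) = 0.4404
C = 376·0.9980·0.5199 − 386·0.9819·0.4404 = 195.0914 − 166.9175 = 28.1739

$28.17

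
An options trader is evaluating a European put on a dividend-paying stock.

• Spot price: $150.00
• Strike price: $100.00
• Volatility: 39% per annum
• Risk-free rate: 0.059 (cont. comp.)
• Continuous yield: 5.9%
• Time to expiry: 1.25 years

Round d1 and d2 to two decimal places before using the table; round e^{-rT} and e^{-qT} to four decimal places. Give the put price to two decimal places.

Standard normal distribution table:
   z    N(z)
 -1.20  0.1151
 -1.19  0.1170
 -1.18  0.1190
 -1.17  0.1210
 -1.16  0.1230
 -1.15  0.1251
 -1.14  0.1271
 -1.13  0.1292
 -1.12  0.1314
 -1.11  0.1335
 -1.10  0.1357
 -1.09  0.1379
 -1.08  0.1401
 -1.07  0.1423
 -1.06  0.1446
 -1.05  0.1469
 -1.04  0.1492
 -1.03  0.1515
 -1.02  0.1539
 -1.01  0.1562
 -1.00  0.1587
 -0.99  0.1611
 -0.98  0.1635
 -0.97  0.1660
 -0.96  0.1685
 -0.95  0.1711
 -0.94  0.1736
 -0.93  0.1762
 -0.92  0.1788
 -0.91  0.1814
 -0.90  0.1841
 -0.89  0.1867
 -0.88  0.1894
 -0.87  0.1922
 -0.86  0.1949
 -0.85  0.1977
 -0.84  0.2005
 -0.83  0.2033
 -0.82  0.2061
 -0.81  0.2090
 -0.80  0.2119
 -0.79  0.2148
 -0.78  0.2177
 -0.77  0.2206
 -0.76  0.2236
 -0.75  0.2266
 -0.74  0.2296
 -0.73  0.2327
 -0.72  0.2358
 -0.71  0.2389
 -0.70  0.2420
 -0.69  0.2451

$4.76

σ√T = 0.39·√1.25 = 0.4360
ln(S/K) + (r − q + σ²/2)T = ln(150/100) + (0.059 − 0.059 + 0.39²/2)·1.25 = 0.4055 + 0.0951 = 0.5005
d₁ = 0.5005 / 0.4360 = 1.1479 → 1.15
d₂ = d₁ − σ√T = 1.1479 − 0.4360 = 0.7119 → 0.71
exp(−qT) = exp(−0.059·1.25) = 0.9289;  exp(−rT) = exp(−0.059·1.25) = 0.9289
N(−d₂) = N(-0.71) = 0.2389;  N(−d₁) = N(-1.15) = 0.1251
P = 100·0.9289·0.2389 − 150·0.9289·0.1251 = 22.1914 − 17.4308 = 4.7606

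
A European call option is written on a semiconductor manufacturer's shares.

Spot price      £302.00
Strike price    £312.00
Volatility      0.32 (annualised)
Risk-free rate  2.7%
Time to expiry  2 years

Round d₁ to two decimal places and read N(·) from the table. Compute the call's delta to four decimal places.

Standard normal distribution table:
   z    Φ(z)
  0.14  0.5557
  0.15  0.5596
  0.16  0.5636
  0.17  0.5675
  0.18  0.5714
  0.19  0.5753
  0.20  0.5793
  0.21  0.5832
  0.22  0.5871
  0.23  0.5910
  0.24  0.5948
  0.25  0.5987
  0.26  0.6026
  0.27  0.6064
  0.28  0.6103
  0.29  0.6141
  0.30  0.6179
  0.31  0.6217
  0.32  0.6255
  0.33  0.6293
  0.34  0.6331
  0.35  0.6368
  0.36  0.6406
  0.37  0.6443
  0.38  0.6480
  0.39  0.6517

0.6064

σ√T = 0.32 × 1.4142 = 0.4525
d₁ = [ln(302/312) + (0.027 + 0.32²/2)·2] / 0.4525 = [-0.0326 + 0.1564] / 0.4525 = 0.2736 which rounds to 0.27
N(d₁) = N(0.27) = 0.6064
Δ_call = N(d₁) = 0.6064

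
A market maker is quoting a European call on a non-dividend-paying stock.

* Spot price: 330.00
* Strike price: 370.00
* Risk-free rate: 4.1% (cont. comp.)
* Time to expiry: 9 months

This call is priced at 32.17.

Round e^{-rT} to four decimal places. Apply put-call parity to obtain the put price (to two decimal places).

60.96

e^(−rT) = e^(−0.041·0.75) = 0.9697
Put-call parity: C − P = S − K·e^(−rT) = 330 − 370·0.9697 = 330 − 358.7890 = -28.7890
P = C − (C − P) = 32.17 − (-28.7890) = 60.9590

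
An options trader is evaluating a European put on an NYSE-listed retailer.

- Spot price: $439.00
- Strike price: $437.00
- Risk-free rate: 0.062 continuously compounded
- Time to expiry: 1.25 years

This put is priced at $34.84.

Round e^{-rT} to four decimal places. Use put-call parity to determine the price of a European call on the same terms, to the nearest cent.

exp(−rT) = exp(−0.062·1.25) = 0.9254
Put-call parity: C − P = S − K·e^(−rT) = 439 − 437·0.9254 = 439 − 404.3998 = 34.6002
C = P + (C − P) = 34.84 + (34.6002) = 69.4402

$69.44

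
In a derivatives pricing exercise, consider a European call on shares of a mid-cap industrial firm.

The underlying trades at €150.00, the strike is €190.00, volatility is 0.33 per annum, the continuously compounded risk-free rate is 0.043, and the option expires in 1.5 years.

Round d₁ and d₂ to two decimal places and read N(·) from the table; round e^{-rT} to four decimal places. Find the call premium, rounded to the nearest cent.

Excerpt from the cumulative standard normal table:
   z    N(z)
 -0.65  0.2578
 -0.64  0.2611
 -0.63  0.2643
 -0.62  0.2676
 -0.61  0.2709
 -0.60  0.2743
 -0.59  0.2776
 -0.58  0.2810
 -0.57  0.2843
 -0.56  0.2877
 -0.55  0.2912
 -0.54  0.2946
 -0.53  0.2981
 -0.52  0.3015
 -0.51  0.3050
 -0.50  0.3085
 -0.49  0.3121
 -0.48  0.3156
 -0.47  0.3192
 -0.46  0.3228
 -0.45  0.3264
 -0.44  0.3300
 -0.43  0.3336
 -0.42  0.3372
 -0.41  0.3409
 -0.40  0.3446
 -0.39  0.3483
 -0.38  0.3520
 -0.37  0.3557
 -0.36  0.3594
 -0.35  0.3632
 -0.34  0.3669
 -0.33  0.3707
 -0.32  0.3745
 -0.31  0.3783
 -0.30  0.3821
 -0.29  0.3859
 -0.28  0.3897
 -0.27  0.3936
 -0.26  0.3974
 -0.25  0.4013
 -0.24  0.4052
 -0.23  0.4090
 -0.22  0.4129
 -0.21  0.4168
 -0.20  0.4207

€14.86

σ√T = 0.33·√1.5 = 0.4042
d₁ = [ln(150/190) + (0.043 + 0.33²/2)·1.5] / 0.4042 = [-0.2364 + 0.1462] / 0.4042 = -0.2232 → -0.22
d₂ = d₁ − σ√T = -0.2232 − 0.4042 = -0.6274 → -0.63
exp(−rT) = exp(−0.043·1.5) = 0.9375
C = 150·N(-0.22) − 190·0.9375·N(-0.63) = 150·0.4129 − 190·0.9375·0.2643 = 61.9350 − 47.0784 = 14.8566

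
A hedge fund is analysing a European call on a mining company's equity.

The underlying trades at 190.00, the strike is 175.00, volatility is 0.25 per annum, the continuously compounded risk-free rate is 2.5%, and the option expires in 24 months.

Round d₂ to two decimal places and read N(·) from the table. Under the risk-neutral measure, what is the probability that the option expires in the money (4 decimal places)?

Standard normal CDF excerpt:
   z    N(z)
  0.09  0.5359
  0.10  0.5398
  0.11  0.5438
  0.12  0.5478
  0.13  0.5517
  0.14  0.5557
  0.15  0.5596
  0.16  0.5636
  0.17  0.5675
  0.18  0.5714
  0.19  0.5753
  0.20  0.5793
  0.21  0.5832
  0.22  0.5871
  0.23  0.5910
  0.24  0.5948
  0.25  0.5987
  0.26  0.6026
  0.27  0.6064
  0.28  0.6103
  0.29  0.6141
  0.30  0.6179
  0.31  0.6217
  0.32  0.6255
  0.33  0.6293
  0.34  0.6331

0.5793

T = 2;  σ√T = 0.3536
d₁ = [ln(190/175) + (0.025 + 0.25²/2)·2] / 0.3536 = [0.0822 + 0.1125] / 0.3536 = 0.5508 → 0.55
d₂ = d₁ − σ√T = 0.5508 − 0.3536 = 0.1972 → 0.20
Pr(exercise) under Q = N(d₂) = 0.5793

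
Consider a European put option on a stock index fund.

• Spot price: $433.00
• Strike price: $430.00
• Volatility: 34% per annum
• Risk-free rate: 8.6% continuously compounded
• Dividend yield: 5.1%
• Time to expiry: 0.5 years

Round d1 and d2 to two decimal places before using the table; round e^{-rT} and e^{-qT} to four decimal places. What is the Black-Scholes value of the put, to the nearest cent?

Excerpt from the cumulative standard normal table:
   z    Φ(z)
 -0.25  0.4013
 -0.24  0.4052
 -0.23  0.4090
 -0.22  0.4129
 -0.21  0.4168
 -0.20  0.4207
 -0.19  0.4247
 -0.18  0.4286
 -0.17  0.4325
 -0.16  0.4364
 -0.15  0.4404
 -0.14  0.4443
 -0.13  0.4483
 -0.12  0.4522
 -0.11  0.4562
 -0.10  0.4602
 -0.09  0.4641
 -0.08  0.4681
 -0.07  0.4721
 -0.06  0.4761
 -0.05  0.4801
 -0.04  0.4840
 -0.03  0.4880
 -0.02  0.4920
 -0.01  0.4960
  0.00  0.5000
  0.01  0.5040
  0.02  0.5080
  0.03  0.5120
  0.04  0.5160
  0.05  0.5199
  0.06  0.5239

$34.96

σ√T = 0.34 × 0.7071 = 0.2404
d₁ = [ln(433/430) + (0.086 − 0.051 + 0.34²/2)·0.5] / 0.2404 = [0.0070 + 0.0464] / 0.2404 = 0.2219 which rounds to 0.22
d₂ = d₁ − σ√T = 0.2219 − 0.2404 = -0.0185 which rounds to -0.02
exp(−qT) = exp(−0.051·0.5) = 0.9748;  exp(−rT) = exp(−0.086·0.5) = 0.9579
P = 430·0.9579·N(0.02) − 433·0.9748·N(-0.22) = 430·0.9579·0.5080 − 433·0.9748·0.4129 = 209.2437 − 174.2803 = 34.9634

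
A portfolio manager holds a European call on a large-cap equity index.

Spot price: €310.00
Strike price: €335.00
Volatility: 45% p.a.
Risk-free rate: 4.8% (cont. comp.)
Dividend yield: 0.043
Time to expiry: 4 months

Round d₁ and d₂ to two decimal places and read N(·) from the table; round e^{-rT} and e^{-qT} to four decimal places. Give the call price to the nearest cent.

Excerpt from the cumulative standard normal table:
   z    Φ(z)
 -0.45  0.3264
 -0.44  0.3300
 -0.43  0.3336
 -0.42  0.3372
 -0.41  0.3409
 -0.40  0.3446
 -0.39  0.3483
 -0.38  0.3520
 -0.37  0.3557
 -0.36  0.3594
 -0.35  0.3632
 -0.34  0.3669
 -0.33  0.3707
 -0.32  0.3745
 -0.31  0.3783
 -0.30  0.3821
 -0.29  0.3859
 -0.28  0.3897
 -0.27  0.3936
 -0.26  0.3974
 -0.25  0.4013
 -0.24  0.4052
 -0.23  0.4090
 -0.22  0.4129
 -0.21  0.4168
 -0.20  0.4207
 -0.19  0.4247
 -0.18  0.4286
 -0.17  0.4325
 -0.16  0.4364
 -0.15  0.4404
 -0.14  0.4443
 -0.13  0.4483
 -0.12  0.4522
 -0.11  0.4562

€22.20

σ√T = 0.45 × 0.5774 = 0.2598
d₁ = [ln(310/335) + (0.048 − 0.043 + 0.45²/2)·0.3333] / 0.2598 = [-0.0776 + 0.0354] / 0.2598 = -0.1622 which rounds to -0.16
d₂ = d₁ − σ√T = -0.1622 − 0.2598 = -0.4220 which rounds to -0.42
e^(−qT) = e^(−0.043·0.3333) = 0.9858;  e^(−rT) = e^(−0.048·0.3333) = 0.9841
N(d₁) = N(-0.16) = 0.4364;  N(d₂) = N(-0.42) = 0.3372
C = 310·0.9858·0.4364 − 335·0.9841·0.3372 = 133.3630 − 111.1659 = 22.1971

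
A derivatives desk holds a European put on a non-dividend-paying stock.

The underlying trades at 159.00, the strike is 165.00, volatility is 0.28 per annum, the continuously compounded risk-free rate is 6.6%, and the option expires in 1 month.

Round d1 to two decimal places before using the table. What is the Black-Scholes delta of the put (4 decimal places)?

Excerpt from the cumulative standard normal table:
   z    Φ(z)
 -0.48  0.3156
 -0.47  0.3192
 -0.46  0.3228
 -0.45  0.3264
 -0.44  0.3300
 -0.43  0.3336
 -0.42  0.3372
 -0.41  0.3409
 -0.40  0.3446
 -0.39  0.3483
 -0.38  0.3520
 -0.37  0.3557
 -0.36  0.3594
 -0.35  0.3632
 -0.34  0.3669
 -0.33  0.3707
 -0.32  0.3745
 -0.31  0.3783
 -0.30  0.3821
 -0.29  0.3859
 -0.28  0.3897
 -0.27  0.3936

σ√T = 0.28 × 0.2887 = 0.0808
d₁ = [ln(159/165) + (0.066 + 0.28²/2)·0.08333] / 0.0808 = [-0.0370 + 0.0088] / 0.0808 = -0.3498 → -0.35
N(d₁) = N(-0.35) = 0.3632
Δ_put = N(d₁) − 1 = 0.3632 − 1 = -0.6368

-0.6368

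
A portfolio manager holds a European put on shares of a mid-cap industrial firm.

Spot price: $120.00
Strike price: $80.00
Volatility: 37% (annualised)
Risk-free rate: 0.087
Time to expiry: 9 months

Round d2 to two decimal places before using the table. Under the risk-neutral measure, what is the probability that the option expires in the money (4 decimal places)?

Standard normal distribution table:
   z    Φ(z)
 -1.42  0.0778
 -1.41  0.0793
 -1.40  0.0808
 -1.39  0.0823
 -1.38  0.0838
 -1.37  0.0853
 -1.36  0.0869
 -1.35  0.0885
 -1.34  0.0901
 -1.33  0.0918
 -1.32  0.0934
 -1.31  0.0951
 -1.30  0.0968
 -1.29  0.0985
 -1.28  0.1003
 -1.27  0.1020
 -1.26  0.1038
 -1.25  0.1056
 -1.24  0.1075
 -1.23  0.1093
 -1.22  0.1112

T = 0.75;  σ√T = 0.3204
ln(S/K) + (r + σ²/2)T = ln(120/80) + (0.087 + 0.37²/2)·0.75 = 0.4055 + 0.1166 = 0.5221
d₁ = 0.5221 / 0.3204 = 1.6292 which rounds to 1.63
d₂ = d₁ − σ√T = 1.6292 − 0.3204 = 1.3088 which rounds to 1.31
Pr(exercise) under Q = N(−d₂) = N(-1.31) = 0.0951

0.0951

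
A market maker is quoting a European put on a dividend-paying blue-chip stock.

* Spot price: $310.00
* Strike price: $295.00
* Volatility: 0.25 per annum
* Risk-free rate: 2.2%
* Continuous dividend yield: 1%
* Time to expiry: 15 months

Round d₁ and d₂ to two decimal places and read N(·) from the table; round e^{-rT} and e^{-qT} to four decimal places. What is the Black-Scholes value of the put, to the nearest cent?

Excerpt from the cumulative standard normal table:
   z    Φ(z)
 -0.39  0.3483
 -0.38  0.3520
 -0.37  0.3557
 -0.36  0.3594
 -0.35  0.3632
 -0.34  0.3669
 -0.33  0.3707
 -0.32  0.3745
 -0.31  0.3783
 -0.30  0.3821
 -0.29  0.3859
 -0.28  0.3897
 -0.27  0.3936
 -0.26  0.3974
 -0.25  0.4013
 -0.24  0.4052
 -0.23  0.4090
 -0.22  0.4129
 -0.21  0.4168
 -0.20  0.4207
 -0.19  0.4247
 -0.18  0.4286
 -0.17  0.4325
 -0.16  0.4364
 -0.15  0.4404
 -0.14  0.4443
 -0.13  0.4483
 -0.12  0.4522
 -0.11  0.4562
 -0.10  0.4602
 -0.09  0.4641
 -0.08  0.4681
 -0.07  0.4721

T = 1.25;  σ√T = 0.2795
d₁ = [ln(310/295) + (0.022 − 0.01 + 0.25²/2)·1.25] / 0.2795 = [0.0496 + 0.0541] / 0.2795 = 0.3709 which rounds to 0.37
d₂ = d₁ − σ√T = 0.3709 − 0.2795 = 0.0914 which rounds to 0.09
e^(−qT) = e^(−0.01·1.25) = 0.9876;  e^(−rT) = e^(−0.022·1.25) = 0.9729
N(−d₂) = N(-0.09) = 0.4641;  N(−d₁) = N(-0.37) = 0.3557
P = 295·0.9729·0.4641 − 310·0.9876·0.3557 = 133.1993 − 108.8997 = 24.2996

$24.30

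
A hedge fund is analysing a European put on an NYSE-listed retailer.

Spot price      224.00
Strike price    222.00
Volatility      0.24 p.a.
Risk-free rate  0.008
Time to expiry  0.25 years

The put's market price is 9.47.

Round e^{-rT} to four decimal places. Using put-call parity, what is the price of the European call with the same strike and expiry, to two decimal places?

11.91

exp(−rT) = exp(−0.008·0.25) = 0.9980
Put-call parity: C − P = S − K·e^(−rT) = 224 − 222·0.9980 = 224 − 221.5560 = 2.4440
C = P + (C − P) = 9.47 + (2.4440) = 11.9140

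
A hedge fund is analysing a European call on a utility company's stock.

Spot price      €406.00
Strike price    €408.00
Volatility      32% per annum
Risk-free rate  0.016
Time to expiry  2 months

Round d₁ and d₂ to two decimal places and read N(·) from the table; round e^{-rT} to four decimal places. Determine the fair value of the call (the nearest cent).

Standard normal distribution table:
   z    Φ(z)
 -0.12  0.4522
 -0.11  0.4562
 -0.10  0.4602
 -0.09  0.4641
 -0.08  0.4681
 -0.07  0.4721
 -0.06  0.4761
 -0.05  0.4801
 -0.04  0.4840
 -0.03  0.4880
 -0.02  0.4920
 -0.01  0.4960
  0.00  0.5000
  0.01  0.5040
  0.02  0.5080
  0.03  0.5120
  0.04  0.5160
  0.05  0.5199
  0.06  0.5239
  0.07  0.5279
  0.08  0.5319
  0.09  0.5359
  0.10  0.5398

σ√T = 0.32·√0.1667 = 0.1306
d₁ = [ln(406/408) + (0.016 + ½·0.32²)·0.1667] / (σ√T) = (-0.0049 + 0.0112) / 0.1306 = 0.0481 which rounds to 0.05
d₂ = 0.0481 − 0.1306 = -0.0825 which rounds to -0.08
exp(−rT) = exp(−0.016·0.1667) = 0.9973
C = 406·N(0.05) − 408·0.9973·N(-0.08) = 406·0.5199 − 408·0.9973·0.4681 = 211.0794 − 190.4691 = 20.6103

€20.61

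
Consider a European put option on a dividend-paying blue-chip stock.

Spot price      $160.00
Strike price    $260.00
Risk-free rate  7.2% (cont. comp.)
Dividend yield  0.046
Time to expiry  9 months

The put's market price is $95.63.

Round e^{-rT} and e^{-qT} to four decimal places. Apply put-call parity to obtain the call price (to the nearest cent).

exp(−qT) = exp(−0.046·0.75) = 0.9661;  exp(−rT) = exp(−0.072·0.75) = 0.9474
Put-call parity: C − P = S·e^(−qT) − K·e^(−rT) = 160·0.9661 − 260·0.9474 = 154.5760 − 246.3240 = -91.7480
C = P + (C − P) = 95.63 + (-91.7480) = 3.8820

$3.88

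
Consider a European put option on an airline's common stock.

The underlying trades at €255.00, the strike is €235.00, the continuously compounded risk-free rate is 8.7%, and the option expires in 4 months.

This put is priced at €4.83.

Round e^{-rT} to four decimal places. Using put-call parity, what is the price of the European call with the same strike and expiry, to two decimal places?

€31.55

exp(−rT) = exp(−0.087·0.3333) = 0.9714
Put-call parity: C − P = S − K·e^(−rT) = 255 − 235·0.9714 = 255 − 228.2790 = 26.7210
C = P + (C − P) = 4.83 + (26.7210) = 31.5510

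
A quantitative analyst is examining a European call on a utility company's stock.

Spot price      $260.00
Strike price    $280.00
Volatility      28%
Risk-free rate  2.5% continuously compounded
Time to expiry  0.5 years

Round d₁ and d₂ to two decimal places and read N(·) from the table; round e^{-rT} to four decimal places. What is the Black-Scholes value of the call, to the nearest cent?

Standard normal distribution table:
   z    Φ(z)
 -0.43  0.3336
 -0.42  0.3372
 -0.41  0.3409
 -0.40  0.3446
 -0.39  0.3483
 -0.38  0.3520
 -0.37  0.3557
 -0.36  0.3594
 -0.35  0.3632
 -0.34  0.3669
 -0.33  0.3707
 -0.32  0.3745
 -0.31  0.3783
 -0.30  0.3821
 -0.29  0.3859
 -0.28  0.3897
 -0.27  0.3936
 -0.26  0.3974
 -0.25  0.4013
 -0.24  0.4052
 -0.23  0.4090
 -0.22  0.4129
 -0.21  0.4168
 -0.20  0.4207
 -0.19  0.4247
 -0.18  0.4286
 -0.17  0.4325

$14.10

T = 0.5;  σ√T = 0.1980
d₁ = [ln(260/280) + (0.025 + 0.28²/2)·0.5] / 0.1980 = [-0.0741 + 0.0321] / 0.1980 = -0.2122 which rounds to -0.21
d₂ = d₁ − σ√T = -0.2122 − 0.1980 = -0.4102 which rounds to -0.41
exp(−rT) = exp(−0.025·0.5) = 0.9876
N(d₁) = N(-0.21) = 0.4168;  N(d₂) = N(-0.41) = 0.3409
C = 260·0.4168 − 280·0.9876·0.3409 = 108.3680 − 94.2684 = 14.0996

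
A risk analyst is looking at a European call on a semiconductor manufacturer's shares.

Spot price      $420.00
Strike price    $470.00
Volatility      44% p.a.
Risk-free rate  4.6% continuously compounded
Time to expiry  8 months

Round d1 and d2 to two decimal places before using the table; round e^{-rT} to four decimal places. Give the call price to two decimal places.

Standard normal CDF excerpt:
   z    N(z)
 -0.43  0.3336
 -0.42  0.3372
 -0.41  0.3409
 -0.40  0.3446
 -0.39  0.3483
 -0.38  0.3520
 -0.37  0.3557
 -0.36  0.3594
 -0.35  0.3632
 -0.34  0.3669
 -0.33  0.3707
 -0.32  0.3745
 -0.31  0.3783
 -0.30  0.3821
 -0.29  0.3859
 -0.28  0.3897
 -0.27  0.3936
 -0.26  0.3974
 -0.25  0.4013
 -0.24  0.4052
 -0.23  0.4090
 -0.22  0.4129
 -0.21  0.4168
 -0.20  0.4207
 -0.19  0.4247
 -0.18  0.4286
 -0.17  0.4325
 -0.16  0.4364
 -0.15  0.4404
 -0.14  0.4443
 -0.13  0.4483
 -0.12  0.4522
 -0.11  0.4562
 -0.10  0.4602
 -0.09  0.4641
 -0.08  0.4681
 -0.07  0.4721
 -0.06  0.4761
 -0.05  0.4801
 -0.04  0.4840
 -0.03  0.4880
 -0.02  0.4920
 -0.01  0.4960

σ√T = 0.44·√0.6667 = 0.3593
d₁ = [ln(420/470) + (0.046 + 0.44²/2)·0.6667] / 0.3593 = [-0.1125 + 0.0952] / 0.3593 = -0.0481 which rounds to -0.05
d₂ = d₁ − σ√T = -0.0481 − 0.3593 = -0.4074 which rounds to -0.41
exp(−rT) = exp(−0.046·0.6667) = 0.9698
N(d₁) = N(-0.05) = 0.4801;  N(d₂) = N(-0.41) = 0.3409
C = 420·0.4801 − 470·0.9698·0.3409 = 201.6420 − 155.3843 = 46.2577

$46.26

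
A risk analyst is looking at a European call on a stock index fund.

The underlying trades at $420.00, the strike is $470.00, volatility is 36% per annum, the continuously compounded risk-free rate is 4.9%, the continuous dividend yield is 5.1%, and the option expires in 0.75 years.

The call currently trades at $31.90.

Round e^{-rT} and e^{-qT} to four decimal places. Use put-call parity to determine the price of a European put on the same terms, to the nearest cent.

$80.68

exp(−qT) = exp(−0.051·0.75) = 0.9625;  exp(−rT) = exp(−0.049·0.75) = 0.9639
Put-call parity: C − P = S·e^(−qT) − K·e^(−rT) = 420·0.9625 − 470·0.9639 = 404.2500 − 453.0330 = -48.7830
P = C − (C − P) = 31.90 − (-48.7830) = 80.6830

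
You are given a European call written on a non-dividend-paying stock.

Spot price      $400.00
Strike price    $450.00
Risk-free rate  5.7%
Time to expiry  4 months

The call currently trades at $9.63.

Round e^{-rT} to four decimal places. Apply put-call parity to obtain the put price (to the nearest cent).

$51.17

e^(−rT) = e^(−0.057·0.3333) = 0.9812
Put-call parity: C − P = S − K·e^(−rT) = 400 − 450·0.9812 = 400 − 441.5400 = -41.5400
P = C − (C − P) = 9.63 − (-41.5400) = 51.1700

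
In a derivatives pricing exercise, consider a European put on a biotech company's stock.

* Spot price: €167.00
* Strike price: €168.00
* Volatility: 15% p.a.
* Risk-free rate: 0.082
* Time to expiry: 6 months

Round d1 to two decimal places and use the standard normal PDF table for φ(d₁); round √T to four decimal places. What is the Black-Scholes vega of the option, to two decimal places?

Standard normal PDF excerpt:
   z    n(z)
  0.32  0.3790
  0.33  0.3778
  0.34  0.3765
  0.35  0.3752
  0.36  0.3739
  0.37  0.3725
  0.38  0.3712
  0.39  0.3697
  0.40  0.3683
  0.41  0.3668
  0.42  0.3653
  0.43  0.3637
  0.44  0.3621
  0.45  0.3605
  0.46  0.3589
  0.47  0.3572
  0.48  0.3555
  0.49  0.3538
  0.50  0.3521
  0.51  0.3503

σ√T = 0.15 × 0.7071 = 0.1061
d₁ = [ln(167/168) + (0.082 + 0.15²/2)·0.5] / 0.1061 = [-0.0060 + 0.0466] / 0.1061 = 0.3833 → 0.38
√T = √0.5 = 0.7071
φ(d₁) = φ(0.38) = 0.3712
vega = S·φ(d₁)·√T = 167·0.3712·0.7071 = 43.8334
(Vega is the same for a European call and put with the same parameters.)

43.83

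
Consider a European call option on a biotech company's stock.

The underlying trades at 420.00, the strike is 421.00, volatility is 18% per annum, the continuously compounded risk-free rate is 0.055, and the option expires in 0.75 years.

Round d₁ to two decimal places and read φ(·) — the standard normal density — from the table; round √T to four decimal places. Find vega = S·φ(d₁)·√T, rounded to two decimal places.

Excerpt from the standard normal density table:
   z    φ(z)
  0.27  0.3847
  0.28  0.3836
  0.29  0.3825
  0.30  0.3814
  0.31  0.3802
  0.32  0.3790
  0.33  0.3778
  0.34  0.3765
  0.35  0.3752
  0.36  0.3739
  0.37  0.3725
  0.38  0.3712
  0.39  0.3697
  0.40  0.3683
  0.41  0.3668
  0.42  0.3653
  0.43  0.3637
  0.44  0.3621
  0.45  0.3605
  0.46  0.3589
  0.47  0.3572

137.41

σ√T = 0.18 × 0.8660 = 0.1559
ln(S/K) + (r + σ²/2)T = ln(420/421) + (0.055 + 0.18²/2)·0.75 = -0.0024 + 0.0534 = 0.0510
d₁ = 0.0510 / 0.1559 = 0.3273 → 0.33
√T = √0.75 = 0.8660
φ(d₁) = φ(0.33) = 0.3778
vega = S·φ(d₁)·√T = 420·0.3778·0.8660 = 137.4134
(Vega is the same for a European call and put with the same parameters.)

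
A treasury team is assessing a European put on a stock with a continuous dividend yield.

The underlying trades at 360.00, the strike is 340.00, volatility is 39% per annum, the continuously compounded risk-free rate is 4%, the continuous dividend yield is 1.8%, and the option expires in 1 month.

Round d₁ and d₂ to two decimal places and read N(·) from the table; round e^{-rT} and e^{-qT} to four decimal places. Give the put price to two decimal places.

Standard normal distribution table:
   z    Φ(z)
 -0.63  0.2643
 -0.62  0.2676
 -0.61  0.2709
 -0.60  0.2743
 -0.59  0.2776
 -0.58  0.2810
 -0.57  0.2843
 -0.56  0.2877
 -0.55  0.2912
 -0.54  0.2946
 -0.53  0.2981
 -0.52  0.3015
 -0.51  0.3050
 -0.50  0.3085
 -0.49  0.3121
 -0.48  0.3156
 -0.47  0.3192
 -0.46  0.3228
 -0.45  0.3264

σ√T = 0.39 × 0.2887 = 0.1126
d₁ = [ln(360/340) + (0.04 − 0.018 + 0.39²/2)·0.08333] / 0.1126 = [0.0572 + 0.0082] / 0.1126 = 0.5803 → 0.58
d₂ = d₁ − σ√T = 0.5803 − 0.1126 = 0.4677 → 0.47
exp(−qT) = exp(−0.018·0.08333) = 0.9985;  exp(−rT) = exp(−0.04·0.08333) = 0.9967
P = 340·0.9967·N(-0.47) − 360·0.9985·N(-0.58) = 340·0.9967·0.3192 − 360·0.9985·0.2810 = 108.1699 − 101.0083 = 7.1616

7.16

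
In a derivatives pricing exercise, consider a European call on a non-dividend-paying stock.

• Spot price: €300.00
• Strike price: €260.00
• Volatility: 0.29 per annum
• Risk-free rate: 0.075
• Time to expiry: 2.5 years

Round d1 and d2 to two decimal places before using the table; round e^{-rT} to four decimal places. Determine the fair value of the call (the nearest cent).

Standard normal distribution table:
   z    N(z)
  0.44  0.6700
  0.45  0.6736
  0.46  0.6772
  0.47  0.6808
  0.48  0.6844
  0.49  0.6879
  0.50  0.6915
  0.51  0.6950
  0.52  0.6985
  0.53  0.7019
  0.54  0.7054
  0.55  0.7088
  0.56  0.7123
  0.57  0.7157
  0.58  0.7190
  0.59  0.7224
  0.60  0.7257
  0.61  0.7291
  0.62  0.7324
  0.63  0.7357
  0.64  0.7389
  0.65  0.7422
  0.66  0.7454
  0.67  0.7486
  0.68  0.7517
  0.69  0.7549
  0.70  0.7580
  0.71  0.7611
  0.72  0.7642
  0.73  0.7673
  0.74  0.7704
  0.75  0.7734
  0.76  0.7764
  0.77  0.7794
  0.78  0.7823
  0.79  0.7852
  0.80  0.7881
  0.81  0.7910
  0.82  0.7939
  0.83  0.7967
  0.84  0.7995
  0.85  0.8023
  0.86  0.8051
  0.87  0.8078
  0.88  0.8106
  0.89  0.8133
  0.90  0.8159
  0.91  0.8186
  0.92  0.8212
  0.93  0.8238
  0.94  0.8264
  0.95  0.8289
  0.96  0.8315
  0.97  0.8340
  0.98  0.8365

T = 2.5;  σ√T = 0.4585
d₁ = [ln(300/260) + (0.075 + ½·0.29²)·2.5] / (σ√T) = (0.1431 + 0.2926) / 0.4585 = 0.9503 which rounds to 0.95
d₂ = 0.9503 − 0.4585 = 0.4917 which rounds to 0.49
e^(−rT) = e^(−0.075·2.5) = 0.8290
N(d₁) = N(0.95) = 0.8289;  N(d₂) = N(0.49) = 0.6879
C = 300·0.8289 − 260·0.8290·0.6879 = 248.6700 − 148.2700 = 100.4000

€100.40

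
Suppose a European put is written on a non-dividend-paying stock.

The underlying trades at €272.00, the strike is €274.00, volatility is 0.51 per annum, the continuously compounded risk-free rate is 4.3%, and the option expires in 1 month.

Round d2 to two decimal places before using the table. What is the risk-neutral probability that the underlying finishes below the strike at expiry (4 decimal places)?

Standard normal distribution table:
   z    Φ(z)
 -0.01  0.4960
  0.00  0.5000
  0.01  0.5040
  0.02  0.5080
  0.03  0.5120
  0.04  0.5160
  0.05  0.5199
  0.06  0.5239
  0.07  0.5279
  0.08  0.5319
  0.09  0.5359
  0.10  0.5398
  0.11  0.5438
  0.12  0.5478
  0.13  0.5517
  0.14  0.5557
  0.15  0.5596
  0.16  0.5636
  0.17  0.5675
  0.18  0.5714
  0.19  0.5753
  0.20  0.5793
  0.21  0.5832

0.5398

σ√T = 0.51·√0.08333 = 0.1472
ln(S/K) + (r + σ²/2)T = ln(272/274) + (0.043 + 0.51²/2)·0.08333 = -0.0073 + 0.0144 = 0.0071
d₁ = 0.0071 / 0.1472 = 0.0482 → 0.05
d₂ = d₁ − σ√T = 0.0482 − 0.1472 = -0.0990 → -0.10
Risk-neutral Pr[S_T < K] = N(−d₂) = N(0.10) = 0.5398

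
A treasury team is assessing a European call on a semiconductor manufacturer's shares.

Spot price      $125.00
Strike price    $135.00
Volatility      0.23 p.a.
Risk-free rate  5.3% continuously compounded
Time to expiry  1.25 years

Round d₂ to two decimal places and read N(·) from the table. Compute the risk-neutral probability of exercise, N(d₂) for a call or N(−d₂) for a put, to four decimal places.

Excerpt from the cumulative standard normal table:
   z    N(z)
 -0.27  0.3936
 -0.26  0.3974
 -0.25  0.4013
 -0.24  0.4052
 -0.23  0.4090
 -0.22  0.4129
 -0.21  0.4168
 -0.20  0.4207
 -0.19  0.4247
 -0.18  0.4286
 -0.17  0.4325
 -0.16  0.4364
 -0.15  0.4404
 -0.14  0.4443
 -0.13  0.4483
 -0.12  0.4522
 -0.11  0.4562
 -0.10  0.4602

0.4325

T = 1.25;  σ√T = 0.2571
d₁ = [ln(125/135) + (0.053 + 0.23²/2)·1.25] / 0.2571 = [-0.0770 + 0.0993] / 0.2571 = 0.0869 → 0.09
d₂ = d₁ − σ√T = 0.0869 − 0.2571 = -0.1702 → -0.17
Risk-neutral Pr[S_T > K] = N(d₂) = N(-0.17) = 0.4325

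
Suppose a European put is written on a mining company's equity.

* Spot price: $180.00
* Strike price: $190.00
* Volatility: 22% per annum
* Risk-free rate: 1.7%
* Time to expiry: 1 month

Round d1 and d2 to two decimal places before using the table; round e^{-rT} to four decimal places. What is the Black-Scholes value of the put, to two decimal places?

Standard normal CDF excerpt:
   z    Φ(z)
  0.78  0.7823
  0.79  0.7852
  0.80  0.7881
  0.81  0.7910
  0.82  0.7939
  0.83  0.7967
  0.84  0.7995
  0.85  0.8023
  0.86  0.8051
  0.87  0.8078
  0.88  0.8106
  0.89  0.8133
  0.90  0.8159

σ√T = 0.22 × 0.2887 = 0.0635
d₁ = [ln(180/190) + (0.017 + 0.22²/2)·0.08333] / 0.0635 = [-0.0541 + 0.0034] / 0.0635 = -0.7973 ≈ -0.80
d₂ = d₁ − σ√T = -0.7973 − 0.0635 = -0.8608 ≈ -0.86
e^(−rT) = e^(−0.017·0.08333) = 0.9986
N(−d₂) = N(0.86) = 0.8051;  N(−d₁) = N(0.80) = 0.7881
P = 190·0.9986·0.8051 − 180·0.7881 = 152.7548 − 141.8580 = 10.8968

$10.90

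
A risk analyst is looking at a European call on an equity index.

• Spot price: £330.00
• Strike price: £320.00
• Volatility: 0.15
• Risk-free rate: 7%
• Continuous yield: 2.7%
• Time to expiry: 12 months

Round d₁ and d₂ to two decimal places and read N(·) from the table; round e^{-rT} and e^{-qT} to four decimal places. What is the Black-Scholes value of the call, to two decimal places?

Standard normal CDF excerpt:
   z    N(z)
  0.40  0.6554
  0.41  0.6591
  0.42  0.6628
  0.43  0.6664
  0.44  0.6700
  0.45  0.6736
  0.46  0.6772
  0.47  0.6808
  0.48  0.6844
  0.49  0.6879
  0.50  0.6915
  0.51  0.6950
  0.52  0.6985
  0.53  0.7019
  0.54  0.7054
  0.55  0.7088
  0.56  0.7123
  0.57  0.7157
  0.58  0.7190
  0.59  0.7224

σ√T = 0.15 × 1.0000 = 0.1500
d₁ = [ln(330/320) + (0.07 − 0.027 + ½·0.15²)·1] / (σ√T) = (0.0308 + 0.0543) / 0.1500 = 0.5668 → 0.57
d₂ = 0.5668 − 0.1500 = 0.4168 → 0.42
e^(−qT) = e^(−0.027·1) = 0.9734;  e^(−rT) = e^(−0.07·1) = 0.9324
N(d₁) = N(0.57) = 0.7157;  N(d₂) = N(0.42) = 0.6628
C = 330·0.9734·0.7157 − 320·0.9324·0.6628 = 229.8986 − 197.7583 = 32.1403

£32.14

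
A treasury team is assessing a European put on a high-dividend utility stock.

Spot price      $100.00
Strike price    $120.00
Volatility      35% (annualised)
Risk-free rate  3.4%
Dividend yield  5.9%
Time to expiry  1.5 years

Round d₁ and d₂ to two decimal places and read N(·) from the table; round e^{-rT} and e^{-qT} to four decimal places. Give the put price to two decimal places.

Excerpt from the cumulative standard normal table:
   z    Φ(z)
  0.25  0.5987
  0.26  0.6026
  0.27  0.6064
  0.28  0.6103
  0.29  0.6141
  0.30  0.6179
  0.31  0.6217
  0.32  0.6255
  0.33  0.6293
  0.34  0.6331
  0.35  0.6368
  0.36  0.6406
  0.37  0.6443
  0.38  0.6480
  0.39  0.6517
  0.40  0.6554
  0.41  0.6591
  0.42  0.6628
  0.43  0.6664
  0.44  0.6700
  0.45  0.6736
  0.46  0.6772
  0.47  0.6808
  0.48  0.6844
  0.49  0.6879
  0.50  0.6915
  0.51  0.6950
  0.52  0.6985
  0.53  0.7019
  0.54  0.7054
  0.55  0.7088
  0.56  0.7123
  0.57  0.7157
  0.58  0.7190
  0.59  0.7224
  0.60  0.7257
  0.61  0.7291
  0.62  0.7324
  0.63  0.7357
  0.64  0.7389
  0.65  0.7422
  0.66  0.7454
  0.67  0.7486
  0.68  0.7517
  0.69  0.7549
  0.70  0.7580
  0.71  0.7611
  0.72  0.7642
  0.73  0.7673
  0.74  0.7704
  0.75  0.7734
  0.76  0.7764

σ√T = 0.35·√1.5 = 0.4287
ln(S/K) + (r − q + σ²/2)T = ln(100/120) + (0.034 − 0.059 + 0.35²/2)·1.5 = -0.1823 + 0.0544 = -0.1279
d₁ = -0.1279 / 0.4287 = -0.2985 which rounds to -0.30
d₂ = d₁ − σ√T = -0.2985 − 0.4287 = -0.7271 which rounds to -0.73
e^(−qT) = e^(−0.059·1.5) = 0.9153;  e^(−rT) = e^(−0.034·1.5) = 0.9503
N(−d₂) = N(0.73) = 0.7673;  N(−d₁) = N(0.30) = 0.6179
P = 120·0.9503·0.7673 − 100·0.9153·0.6179 = 87.4998 − 56.5564 = 30.9434

$30.94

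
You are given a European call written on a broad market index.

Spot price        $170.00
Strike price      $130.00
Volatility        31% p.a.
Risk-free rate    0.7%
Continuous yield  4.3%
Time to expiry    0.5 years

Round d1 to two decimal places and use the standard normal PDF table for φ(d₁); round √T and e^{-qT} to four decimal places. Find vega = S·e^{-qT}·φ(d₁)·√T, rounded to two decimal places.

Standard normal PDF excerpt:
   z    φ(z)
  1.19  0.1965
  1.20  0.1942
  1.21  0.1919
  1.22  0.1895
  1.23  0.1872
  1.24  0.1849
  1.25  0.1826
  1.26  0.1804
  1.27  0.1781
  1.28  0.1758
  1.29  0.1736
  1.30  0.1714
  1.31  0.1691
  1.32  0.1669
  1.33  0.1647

21.48

σ√T = 0.31·√0.5 = 0.2192
d₁ = [ln(170/130) + (0.007 − 0.043 + 0.31²/2)·0.5] / 0.2192 = [0.2683 + 0.0060] / 0.2192 = 1.2513 ⇒ 1.25
√T = √0.5 = 0.7071
φ(d₁) = φ(1.25) = 0.1826
e^(−qT) = e^(−0.043·0.5) = 0.9787
vega = S·e^(−qT)·φ(d₁)·√T = 170·0.9787·0.1826·0.7071 = 21.4823
(The put has the same vega.)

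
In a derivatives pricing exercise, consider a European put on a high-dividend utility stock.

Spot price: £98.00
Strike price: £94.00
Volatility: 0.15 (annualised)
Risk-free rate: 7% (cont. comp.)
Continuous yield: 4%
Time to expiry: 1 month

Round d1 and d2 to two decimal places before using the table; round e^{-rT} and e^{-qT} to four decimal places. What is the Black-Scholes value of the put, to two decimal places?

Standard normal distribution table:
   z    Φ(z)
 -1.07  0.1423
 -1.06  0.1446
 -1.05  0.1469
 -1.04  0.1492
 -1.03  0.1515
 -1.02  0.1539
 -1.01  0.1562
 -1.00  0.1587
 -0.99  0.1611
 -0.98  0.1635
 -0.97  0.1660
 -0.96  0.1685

£0.26

σ√T = 0.15 × 0.2887 = 0.0433
d₁ = [ln(98/94) + (0.07 − 0.04 + ½·0.15²)·0.08333] / (σ√T) = (0.0417 + 0.0034) / 0.0433 = 1.0418 ⇒ 1.04
d₂ = 1.0418 − 0.0433 = 0.9985 ⇒ 1.00
e^(−qT) = e^(−0.04·0.08333) = 0.9967;  e^(−rT) = e^(−0.07·0.08333) = 0.9942
N(−d₂) = N(-1.00) = 0.1587;  N(−d₁) = N(-1.04) = 0.1492
P = 94·0.9942·0.1587 − 98·0.9967·0.1492 = 14.8313 − 14.5733 = 0.2579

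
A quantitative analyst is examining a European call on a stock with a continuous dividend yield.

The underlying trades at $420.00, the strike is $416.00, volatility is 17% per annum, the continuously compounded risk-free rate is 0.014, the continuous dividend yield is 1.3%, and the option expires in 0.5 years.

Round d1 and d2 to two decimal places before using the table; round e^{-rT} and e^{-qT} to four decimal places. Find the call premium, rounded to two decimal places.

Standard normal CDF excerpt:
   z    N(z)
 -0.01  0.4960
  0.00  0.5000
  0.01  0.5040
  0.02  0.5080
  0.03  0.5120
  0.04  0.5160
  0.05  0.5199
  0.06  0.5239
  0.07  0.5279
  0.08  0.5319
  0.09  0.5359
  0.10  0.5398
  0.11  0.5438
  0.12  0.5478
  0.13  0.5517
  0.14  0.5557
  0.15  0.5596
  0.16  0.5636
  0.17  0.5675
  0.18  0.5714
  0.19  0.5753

σ√T = 0.17 × 0.7071 = 0.1202
d₁ = [ln(420/416) + (0.014 − 0.013 + 0.17²/2)·0.5] / 0.1202 = [0.0096 + 0.0077] / 0.1202 = 0.1439 ⇒ 0.14
d₂ = d₁ − σ√T = 0.1439 − 0.1202 = 0.0237 ⇒ 0.02
e^(−qT) = e^(−0.013·0.5) = 0.9935;  e^(−rT) = e^(−0.014·0.5) = 0.9930
C = 420·0.9935·N(0.14) − 416·0.9930·N(0.02) = 420·0.9935·0.5557 − 416·0.9930·0.5080 = 231.8769 − 209.8487 = 22.0282

$22.03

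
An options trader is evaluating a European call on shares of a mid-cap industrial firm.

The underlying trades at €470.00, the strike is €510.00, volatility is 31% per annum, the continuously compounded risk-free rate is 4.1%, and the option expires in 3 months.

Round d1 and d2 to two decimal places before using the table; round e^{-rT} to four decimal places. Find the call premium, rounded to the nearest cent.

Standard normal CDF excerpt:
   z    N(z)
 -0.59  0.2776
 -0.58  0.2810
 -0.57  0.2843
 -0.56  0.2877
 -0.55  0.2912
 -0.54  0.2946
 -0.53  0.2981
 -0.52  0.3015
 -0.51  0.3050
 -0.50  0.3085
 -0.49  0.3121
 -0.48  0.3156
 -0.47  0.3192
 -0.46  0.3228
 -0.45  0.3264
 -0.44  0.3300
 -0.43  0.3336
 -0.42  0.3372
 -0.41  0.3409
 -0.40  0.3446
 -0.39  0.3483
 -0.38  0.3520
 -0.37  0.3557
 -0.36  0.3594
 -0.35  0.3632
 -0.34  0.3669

σ√T = 0.31·√0.25 = 0.1550
d₁ = [ln(470/510) + (0.041 + ½·0.31²)·0.25] / (σ√T) = (-0.0817 + 0.0223) / 0.1550 = -0.3833 ≈ -0.38
d₂ = -0.3833 − 0.1550 = -0.5383 ≈ -0.54
exp(−rT) = exp(−0.041·0.25) = 0.9898
N(d₁) = N(-0.38) = 0.3520;  N(d₂) = N(-0.54) = 0.2946
C = 470·0.3520 − 510·0.9898·0.2946 = 165.4400 − 148.7135 = 16.7265

€16.73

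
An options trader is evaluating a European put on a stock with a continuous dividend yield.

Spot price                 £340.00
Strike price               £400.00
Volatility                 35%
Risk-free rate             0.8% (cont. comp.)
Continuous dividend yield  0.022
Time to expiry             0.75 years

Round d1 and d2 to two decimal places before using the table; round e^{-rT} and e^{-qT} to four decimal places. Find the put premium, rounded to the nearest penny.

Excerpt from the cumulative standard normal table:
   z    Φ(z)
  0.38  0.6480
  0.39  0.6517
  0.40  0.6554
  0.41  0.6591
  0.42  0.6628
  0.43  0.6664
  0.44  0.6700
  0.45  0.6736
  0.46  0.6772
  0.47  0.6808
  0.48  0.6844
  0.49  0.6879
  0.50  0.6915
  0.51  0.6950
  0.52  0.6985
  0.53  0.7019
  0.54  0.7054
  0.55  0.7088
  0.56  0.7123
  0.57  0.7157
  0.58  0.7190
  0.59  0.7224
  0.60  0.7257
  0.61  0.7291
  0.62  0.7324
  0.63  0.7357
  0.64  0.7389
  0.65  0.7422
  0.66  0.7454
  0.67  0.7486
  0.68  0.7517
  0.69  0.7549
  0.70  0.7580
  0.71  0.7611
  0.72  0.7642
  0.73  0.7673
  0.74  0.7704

σ√T = 0.35 × 0.8660 = 0.3031
ln(S/K) + (r − q + σ²/2)T = ln(340/400) + (0.008 − 0.022 + 0.35²/2)·0.75 = -0.1625 + 0.0354 = -0.1271
d₁ = -0.1271 / 0.3031 = -0.4193 which rounds to -0.42
d₂ = d₁ − σ√T = -0.4193 − 0.3031 = -0.7224 which rounds to -0.72
exp(−qT) = exp(−0.022·0.75) = 0.9836;  exp(−rT) = exp(−0.008·0.75) = 0.9940
N(−d₂) = N(0.72) = 0.7642;  N(−d₁) = N(0.42) = 0.6628
P = 400·0.9940·0.7642 − 340·0.9836·0.6628 = 303.8459 − 221.6562 = 82.1897

£82.19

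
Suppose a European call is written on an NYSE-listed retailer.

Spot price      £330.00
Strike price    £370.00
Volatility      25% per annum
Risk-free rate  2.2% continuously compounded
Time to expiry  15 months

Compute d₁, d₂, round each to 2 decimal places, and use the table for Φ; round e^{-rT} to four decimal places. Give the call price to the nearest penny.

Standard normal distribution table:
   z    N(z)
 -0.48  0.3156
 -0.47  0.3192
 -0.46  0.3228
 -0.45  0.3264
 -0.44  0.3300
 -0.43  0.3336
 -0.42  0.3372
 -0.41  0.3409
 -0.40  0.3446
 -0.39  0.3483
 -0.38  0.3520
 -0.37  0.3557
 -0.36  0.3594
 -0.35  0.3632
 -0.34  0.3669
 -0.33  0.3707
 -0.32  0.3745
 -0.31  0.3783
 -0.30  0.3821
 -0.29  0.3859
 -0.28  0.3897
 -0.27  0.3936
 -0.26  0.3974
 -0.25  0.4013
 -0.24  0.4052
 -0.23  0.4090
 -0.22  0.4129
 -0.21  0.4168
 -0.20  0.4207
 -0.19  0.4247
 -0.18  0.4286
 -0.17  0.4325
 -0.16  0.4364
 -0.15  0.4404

σ√T = 0.25·√1.25 = 0.2795
ln(S/K) + (r + σ²/2)T = ln(330/370) + (0.022 + 0.25²/2)·1.25 = -0.1144 + 0.0666 = -0.0478
d₁ = -0.0478 / 0.2795 = -0.1712 → -0.17
d₂ = d₁ − σ√T = -0.1712 − 0.2795 = -0.4507 → -0.45
exp(−rT) = exp(−0.022·1.25) = 0.9729
C = 330·N(-0.17) − 370·0.9729·N(-0.45) = 330·0.4325 − 370·0.9729·0.3264 = 142.7250 − 117.4952 = 25.2298

£25.23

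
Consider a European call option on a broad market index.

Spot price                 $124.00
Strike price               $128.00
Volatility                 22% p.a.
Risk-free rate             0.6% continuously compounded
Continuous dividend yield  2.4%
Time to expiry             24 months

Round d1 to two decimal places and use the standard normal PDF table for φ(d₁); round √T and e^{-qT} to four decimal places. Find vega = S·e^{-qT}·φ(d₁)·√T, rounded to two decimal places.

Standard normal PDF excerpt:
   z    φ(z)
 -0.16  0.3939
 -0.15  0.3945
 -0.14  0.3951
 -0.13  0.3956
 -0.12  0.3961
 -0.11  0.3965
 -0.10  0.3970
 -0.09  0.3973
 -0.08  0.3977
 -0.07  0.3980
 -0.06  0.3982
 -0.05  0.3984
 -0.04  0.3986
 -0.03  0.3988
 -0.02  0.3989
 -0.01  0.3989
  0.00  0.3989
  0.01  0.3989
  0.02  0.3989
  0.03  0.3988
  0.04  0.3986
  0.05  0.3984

σ√T = 0.22·√2 = 0.3111
d₁ = [ln(124/128) + (0.006 − 0.024 + ½·0.22²)·2] / (σ√T) = (-0.0317 + 0.0124) / 0.3111 = -0.0622 → -0.06
√T = √2 = 1.4142
φ(d₁) = φ(-0.06) = 0.3982
e^(−qT) = e^(−0.024·2) = 0.9531
vega = S·e^(−qT)·φ(d₁)·√T = 124·0.9531·0.3982·1.4142 = 66.5537

66.55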